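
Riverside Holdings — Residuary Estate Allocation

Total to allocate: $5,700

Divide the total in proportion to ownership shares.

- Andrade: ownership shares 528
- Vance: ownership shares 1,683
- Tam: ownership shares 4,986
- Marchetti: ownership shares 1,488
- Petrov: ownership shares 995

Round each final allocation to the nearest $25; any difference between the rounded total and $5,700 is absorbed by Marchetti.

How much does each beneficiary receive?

Andrade: $300 · Vance: $1,000 · Tam: $2,925 · Marchetti: $900 · Petrov: $575

Sum of ownership shares: 9,680.
Unrounded shares: Andrade 528/9,680 × $5,700 = 310.91; Vance 1,683/9,680 × $5,700 = 991.02; Tam 4,986/9,680 × $5,700 = 2,935.97; Marchetti 1,488/9,680 × $5,700 = 876.20; Petrov 995/9,680 × $5,700 = 585.90.
Rounded to nearest $25: Andrade $300; Vance $1,000; Tam $2,925; Marchetti $875; Petrov $575. Sum = $5,675.
Difference $5,700 − $5,675 = +$25 applied to Marchetti: Marchetti becomes $900.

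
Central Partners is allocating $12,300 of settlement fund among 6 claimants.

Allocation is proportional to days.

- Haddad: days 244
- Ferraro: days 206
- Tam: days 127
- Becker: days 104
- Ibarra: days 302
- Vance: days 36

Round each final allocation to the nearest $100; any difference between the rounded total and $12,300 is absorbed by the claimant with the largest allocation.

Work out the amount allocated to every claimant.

Haddad: $2,900 · Ferraro: $2,500 · Tam: $1,500 · Becker: $1,300 · Ibarra: $3,700 · Vance: $400

Days total: 1,019.
Proportional shares: Haddad 244/1,019 × $12,300 = 2,945.24; Ferraro 206/1,019 × $12,300 = 2,486.56; Tam 127/1,019 × $12,300 = 1,532.97; Becker 104/1,019 × $12,300 = 1,255.35; Ibarra 302/1,019 × $12,300 = 3,645.34; Vance 36/1,019 × $12,300 = 434.54.
At nearest $100: Haddad $2,900; Ferraro $2,500; Tam $1,500; Becker $1,300; Ibarra $3,600; Vance $400. Sum = $12,200.
Difference $12,300 − $12,200 = +$100 applied to largest allocation (Ibarra): Ibarra becomes $3,700.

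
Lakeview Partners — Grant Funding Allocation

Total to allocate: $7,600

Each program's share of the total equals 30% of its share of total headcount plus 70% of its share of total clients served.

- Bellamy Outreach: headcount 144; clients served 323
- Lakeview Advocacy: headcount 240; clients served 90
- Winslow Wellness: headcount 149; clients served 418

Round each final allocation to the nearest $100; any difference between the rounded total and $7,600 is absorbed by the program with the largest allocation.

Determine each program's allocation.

Bellamy Outreach: $2,700 | Lakeview Advocacy: $1,600 | Winslow Wellness: $3,300

Totals — headcount 533, clients served 831.
Combined weights (30% headcount + 70% clients served): Bellamy Outreach 0.3531; Lakeview Advocacy 0.2109; Winslow Wellness 0.4360.
Pro-rata amounts: Bellamy Outreach 2,683.81; Lakeview Advocacy 1,602.81; Winslow Wellness 3,313.38.
Rounded to nearest $100: Bellamy Outreach $2,700; Lakeview Advocacy $1,600; Winslow Wellness $3,300. Sum = $7,600.
Rounded total matches; no reconciliation needed.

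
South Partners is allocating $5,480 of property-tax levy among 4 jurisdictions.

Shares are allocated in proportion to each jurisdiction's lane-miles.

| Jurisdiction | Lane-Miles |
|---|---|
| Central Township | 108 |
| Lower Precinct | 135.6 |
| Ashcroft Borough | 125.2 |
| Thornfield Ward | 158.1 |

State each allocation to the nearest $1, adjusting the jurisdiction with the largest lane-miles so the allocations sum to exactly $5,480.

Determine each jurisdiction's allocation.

Central Township: $1,123; Lower Precinct: $1,410; Ashcroft Borough: $1,302; Thornfield Ward: $1,645

Sum of lane-miles: 526.9.
Proportional shares: Central Township 108/526.9 × $5,480 = 1,123.25; Lower Precinct 135.6/526.9 × $5,480 = 1,410.30; Ashcroft Borough 125.2/526.9 × $5,480 = 1,302.14; Thornfield Ward 158.1/526.9 × $5,480 = 1,644.31.
After rounding ($1): Central Township $1,123; Lower Precinct $1,410; Ashcroft Borough $1,302; Thornfield Ward $1,644. Sum = $5,479.
Difference $5,480 − $5,479 = +$1 applied to largest lane-miles (Thornfield Ward): Thornfield Ward becomes $1,645.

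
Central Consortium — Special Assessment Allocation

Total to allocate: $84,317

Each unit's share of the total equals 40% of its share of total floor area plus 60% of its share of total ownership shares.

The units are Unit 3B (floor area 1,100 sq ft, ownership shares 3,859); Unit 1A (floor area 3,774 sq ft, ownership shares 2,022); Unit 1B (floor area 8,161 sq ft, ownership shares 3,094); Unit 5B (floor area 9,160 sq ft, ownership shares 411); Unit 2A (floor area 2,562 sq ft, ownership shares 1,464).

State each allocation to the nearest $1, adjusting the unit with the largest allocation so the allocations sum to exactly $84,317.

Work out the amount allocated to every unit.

Unit 3B: $19,492 | Unit 1A: $14,569 | Unit 1B: $25,545 | Unit 5B: $14,395 | Unit 2A: $10,316

Totals — floor area 24,757, ownership shares 10,850.
Composite weights (40% floor area + 60% ownership shares): Unit 3B 0.2312; Unit 1A 0.1728; Unit 1B 0.3030; Unit 5B 0.1707; Unit 2A 0.1224.
Pro-rata amounts: Unit 3B 19,491.87; Unit 1A 14,569.33; Unit 1B 25,544.21; Unit 5B 14,395.16; Unit 2A 10,316.43.
After rounding ($1): Unit 3B $19,492; Unit 1A $14,569; Unit 1B $25,544; Unit 5B $14,395; Unit 2A $10,316. Sum = $84,316.
Difference $84,317 − $84,316 = +$1 applied to largest allocation (Unit 1B): Unit 1B becomes $25,545.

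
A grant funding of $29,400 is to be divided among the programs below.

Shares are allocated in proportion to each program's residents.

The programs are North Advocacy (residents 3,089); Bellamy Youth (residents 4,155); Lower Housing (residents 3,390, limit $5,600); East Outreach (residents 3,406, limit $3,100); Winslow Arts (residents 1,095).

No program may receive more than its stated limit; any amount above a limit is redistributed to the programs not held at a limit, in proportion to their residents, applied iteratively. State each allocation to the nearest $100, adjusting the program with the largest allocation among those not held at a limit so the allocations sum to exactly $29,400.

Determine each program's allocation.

Total residents = 15,135.
Pro-rata shares before constraints: North Advocacy 6,000.44; Bellamy Youth 8,071.16; Lower Housing 6,585.13; East Outreach 6,616.21; Winslow Arts 2,127.06.
Cap binds for Lower Housing ($5,600), East Outreach ($3,100); balance $20,700 reallocated over remaining residents 8,339.
Shares after redistribution: North Advocacy 7,667.86 → $7,700; Bellamy Youth 10,314.01 → $10,300; Winslow Arts 2,718.13 → $2,700.

North Advocacy: $7,700; Bellamy Youth: $10,300; Lower Housing: $5,600; East Outreach: $3,100; Winslow Arts: $2,700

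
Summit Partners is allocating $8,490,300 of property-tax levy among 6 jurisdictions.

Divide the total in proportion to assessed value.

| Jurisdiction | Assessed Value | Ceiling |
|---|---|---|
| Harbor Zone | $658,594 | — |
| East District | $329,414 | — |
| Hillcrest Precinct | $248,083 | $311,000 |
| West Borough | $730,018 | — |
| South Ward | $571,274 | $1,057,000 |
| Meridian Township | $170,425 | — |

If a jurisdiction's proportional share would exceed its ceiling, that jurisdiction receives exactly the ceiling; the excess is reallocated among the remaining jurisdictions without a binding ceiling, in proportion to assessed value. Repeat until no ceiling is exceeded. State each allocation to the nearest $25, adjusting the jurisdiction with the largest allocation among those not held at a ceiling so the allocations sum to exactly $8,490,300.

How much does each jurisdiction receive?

Sum of assessed value: 2,707,808.
Unconstrained shares: Harbor Zone 2,065,013.71; East District 1,032,873.71; Hillcrest Precinct 777,861.32; West Borough 2,288,962.82; South Ward 1,791,222.88; Meridian Township 534,365.57.
Cap binds for Hillcrest Precinct ($311,000), South Ward ($1,057,000); balance $7,122,300 reallocated over remaining assessed value 1,888,451.
Redistributed shares: Harbor Zone 2,483,889.73 → $2,483,900; East District 1,242,386.13 → $1,242,375; West Borough 2,753,265.61 → $2,753,275; Meridian Township 642,758.52 → $642,750.

Harbor Zone: $2,483,900 | East District: $1,242,375 | Hillcrest Precinct: $311,000 | West Borough: $2,753,275 | South Ward: $1,057,000 | Meridian Township: $642,750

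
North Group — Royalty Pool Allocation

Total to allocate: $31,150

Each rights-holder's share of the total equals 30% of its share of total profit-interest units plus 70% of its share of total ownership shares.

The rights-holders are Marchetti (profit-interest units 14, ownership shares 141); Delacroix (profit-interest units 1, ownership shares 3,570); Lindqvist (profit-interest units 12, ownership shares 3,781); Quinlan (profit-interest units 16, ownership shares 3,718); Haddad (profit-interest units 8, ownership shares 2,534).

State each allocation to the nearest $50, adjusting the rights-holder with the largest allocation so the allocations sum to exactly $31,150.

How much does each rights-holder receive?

Profit-interest units total 51; ownership shares total 13,744.
Composite weights (30% profit-interest units + 70% ownership shares): Marchetti 0.0895; Delacroix 0.1877; Lindqvist 0.2632; Quinlan 0.2835; Haddad 0.1761.
Proportional shares: Marchetti 2,788.99; Delacroix 5,847.08; Lindqvist 8,197.42; Quinlan 8,830.41; Haddad 5,486.10.
After rounding ($50): Marchetti $2,800; Delacroix $5,850; Lindqvist $8,200; Quinlan $8,850; Haddad $5,500. Sum = $31,200.
Difference $31,150 − $31,200 = −$50 applied to largest allocation (Quinlan): Quinlan becomes $8,800.

Marchetti: $2,800; Delacroix: $5,850; Lindqvist: $8,200; Quinlan: $8,800; Haddad: $5,500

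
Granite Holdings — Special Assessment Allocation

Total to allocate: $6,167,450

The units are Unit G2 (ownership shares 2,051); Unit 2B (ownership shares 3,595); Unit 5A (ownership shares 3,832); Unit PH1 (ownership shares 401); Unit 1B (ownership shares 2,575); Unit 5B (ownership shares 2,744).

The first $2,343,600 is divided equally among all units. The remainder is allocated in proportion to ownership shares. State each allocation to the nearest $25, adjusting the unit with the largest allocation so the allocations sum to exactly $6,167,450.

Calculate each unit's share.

$2,343,600 shared equally gives $390,600 per unit.
Remainder $3,823,850 by ownership shares (total 15,198): Unit G2 516,036.08 → $516,025; Unit 2B 904,509.85 → $904,500; Unit 5A 964,139.57 → $964,150; Unit PH1 100,892.48 → $100,900; Unit 1B 647,875.63 → $647,875; Unit 5B 690,396.39 → $690,400.
Totals: Unit G2 $390,600 + $516,025 = $906,625; Unit 2B $390,600 + $904,500 = $1,295,100; Unit 5A $390,600 + $964,150 = $1,354,750; Unit PH1 $390,600 + $100,900 = $491,500; Unit 1B $390,600 + $647,875 = $1,038,475; Unit 5B $390,600 + $690,400 = $1,081,000.

Unit G2: $906,625 · Unit 2B: $1,295,100 · Unit 5A: $1,354,750 · Unit PH1: $491,500 · Unit 1B: $1,038,475 · Unit 5B: $1,081,000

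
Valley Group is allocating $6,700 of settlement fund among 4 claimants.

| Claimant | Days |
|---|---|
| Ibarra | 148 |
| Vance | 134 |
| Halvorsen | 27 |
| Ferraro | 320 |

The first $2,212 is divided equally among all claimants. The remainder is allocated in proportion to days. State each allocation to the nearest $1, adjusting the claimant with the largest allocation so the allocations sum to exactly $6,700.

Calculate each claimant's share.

$2,212 shared equally gives $553 per claimant.
Remainder $4,488 by days (total 629): Ibarra 1,056.00 → $1,056; Vance 956.11 → $956; Halvorsen 192.65 → $193; Ferraro 2,283.24 → $2,283.
Totals: Ibarra $553 + $1,056 = $1,609; Vance $553 + $956 = $1,509; Halvorsen $553 + $193 = $746; Ferraro $553 + $2,283 = $2,836.

Ibarra: $1,609; Vance: $1,509; Halvorsen: $746; Ferraro: $2,836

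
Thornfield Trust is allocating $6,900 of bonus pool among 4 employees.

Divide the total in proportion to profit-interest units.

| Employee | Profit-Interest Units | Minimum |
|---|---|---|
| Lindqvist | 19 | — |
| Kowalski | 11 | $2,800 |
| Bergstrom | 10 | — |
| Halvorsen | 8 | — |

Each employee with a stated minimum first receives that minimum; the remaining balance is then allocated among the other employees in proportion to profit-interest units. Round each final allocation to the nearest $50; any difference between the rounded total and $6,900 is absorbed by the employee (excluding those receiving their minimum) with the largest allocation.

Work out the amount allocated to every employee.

Lindqvist: $2,100 · Kowalski: $2,800 · Bergstrom: $1,100 · Halvorsen: $900

Guaranteed amounts: Kowalski $2,800. Residual $4,100.
Residual split over remaining profit-interest units 37: Lindqvist 2,105.41 → $2,100; Bergstrom 1,108.11 → $1,100; Halvorsen 886.49 → $900.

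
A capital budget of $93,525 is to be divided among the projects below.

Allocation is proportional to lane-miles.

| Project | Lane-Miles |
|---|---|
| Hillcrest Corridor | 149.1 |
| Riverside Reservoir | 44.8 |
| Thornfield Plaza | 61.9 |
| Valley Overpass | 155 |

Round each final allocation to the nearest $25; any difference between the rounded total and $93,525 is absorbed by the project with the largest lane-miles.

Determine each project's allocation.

Hillcrest Corridor: $33,950 | Riverside Reservoir: $10,200 | Thornfield Plaza: $14,100 | Valley Overpass: $35,275

Sum of lane-miles: 149.1 + 44.8 + 61.9 + 155 = 410.8.
Raw shares: Hillcrest Corridor 33,944.93; Riverside Reservoir 10,199.42; Thornfield Plaza 14,092.50; Valley Overpass 35,288.16.
At nearest $25: Hillcrest Corridor $33,950; Riverside Reservoir $10,200; Thornfield Plaza $14,100; Valley Overpass $35,300. Sum = $93,550.
Difference $93,525 − $93,550 = −$25 applied to largest lane-miles (Valley Overpass): Valley Overpass becomes $35,275.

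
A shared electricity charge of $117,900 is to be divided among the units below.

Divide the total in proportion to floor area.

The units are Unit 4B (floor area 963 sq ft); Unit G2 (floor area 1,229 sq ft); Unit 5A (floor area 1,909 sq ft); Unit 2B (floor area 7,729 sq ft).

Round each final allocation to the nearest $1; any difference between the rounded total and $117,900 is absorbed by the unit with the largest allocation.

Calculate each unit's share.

Total floor area = 11,830.
Unrounded shares: Unit 4B 963/11,830 × $117,900 = 9,597.44; Unit G2 1,229/11,830 × $117,900 = 12,248.44; Unit 5A 1,909/11,830 × $117,900 = 19,025.45; Unit 2B 7,729/11,830 × $117,900 = 77,028.66.
After rounding ($1): Unit 4B $9,597; Unit G2 $12,248; Unit 5A $19,025; Unit 2B $77,029. Sum = $117,899.
Difference $117,900 − $117,899 = +$1 applied to largest allocation (Unit 2B): Unit 2B becomes $77,030.

Unit 4B: $9,597; Unit G2: $12,248; Unit 5A: $19,025; Unit 2B: $77,030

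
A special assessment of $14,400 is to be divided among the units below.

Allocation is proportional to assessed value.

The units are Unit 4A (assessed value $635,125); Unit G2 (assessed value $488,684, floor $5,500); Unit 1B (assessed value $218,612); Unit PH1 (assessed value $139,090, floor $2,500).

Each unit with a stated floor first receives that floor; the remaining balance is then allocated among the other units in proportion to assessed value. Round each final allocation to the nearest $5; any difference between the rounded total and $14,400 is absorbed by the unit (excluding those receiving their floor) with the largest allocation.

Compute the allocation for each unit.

Minimums first: Unit G2 $5,500; Unit PH1 $2,500. Balance $6,400.
Balance split over remaining assessed value 853,737: Unit 4A 4,761.19 → $4,760; Unit 1B 1,638.81 → $1,640.

Unit 4A: $4,760 | Unit G2: $5,500 | Unit 1B: $1,640 | Unit PH1: $2,500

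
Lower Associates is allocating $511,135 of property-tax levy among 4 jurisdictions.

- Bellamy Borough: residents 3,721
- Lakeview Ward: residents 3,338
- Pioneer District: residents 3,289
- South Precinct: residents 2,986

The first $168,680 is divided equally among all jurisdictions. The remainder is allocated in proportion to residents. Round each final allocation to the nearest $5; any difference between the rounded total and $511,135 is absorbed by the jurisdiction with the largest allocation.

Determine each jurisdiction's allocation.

Bellamy Borough: $137,735 | Lakeview Ward: $127,900 | Pioneer District: $126,640 | South Precinct: $118,860

$168,680 shared equally gives $42,170 per jurisdiction.
Remainder $342,455 by residents (total 13,334): Bellamy Borough 95,565.85 → $95,565; Lakeview Ward 85,729.32 → $85,730; Pioneer District 84,470.86 → $84,470; South Precinct 76,688.96 → $76,690.
Totals: Bellamy Borough $42,170 + $95,565 = $137,735; Lakeview Ward $42,170 + $85,730 = $127,900; Pioneer District $42,170 + $84,470 = $126,640; South Precinct $42,170 + $76,690 = $118,860.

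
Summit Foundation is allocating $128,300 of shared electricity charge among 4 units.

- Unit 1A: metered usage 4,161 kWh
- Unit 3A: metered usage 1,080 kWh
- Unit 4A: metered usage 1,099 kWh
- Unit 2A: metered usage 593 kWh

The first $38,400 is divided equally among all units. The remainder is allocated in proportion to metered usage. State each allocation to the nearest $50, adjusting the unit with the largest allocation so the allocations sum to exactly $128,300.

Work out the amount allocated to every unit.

Equal tier: $38,400 ÷ 4 = $9,600 apiece.
Remainder $89,900 by metered usage (total 6,933): Unit 1A 53,955.56 → $53,950; Unit 3A 14,004.33 → $14,000; Unit 4A 14,250.70 → $14,250; Unit 2A 7,689.41 → $7,700.
Totals: Unit 1A $9,600 + $53,950 = $63,550; Unit 3A $9,600 + $14,000 = $23,600; Unit 4A $9,600 + $14,250 = $23,850; Unit 2A $9,600 + $7,700 = $17,300.

Unit 1A: $63,550 | Unit 3A: $23,600 | Unit 4A: $23,850 | Unit 2A: $17,300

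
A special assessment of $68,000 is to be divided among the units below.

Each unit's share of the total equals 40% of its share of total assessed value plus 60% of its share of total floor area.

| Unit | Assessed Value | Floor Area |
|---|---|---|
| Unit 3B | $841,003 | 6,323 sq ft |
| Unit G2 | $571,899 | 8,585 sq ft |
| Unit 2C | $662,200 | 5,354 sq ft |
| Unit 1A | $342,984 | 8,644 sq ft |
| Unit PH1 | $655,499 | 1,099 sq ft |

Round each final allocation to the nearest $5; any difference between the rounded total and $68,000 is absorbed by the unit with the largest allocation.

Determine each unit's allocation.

Assessed value total 3,073,585; floor area total 30,005.
Combined weights (40% assessed value + 60% floor area): Unit 3B 0.2359; Unit G2 0.2461; Unit 2C 0.1932; Unit 1A 0.2175; Unit PH1 0.1073.
Unrounded shares: Unit 3B 16,040.39; Unit G2 16,734.73; Unit 2C 13,140.43; Unit 1A 14,789.15; Unit PH1 7,295.30.
After rounding ($5): Unit 3B $16,040; Unit G2 $16,735; Unit 2C $13,140; Unit 1A $14,790; Unit PH1 $7,295. Sum = $68,000.
Sum already equals the total — no adjustment.

Unit 3B: $16,040 | Unit G2: $16,735 | Unit 2C: $13,140 | Unit 1A: $14,790 | Unit PH1: $7,295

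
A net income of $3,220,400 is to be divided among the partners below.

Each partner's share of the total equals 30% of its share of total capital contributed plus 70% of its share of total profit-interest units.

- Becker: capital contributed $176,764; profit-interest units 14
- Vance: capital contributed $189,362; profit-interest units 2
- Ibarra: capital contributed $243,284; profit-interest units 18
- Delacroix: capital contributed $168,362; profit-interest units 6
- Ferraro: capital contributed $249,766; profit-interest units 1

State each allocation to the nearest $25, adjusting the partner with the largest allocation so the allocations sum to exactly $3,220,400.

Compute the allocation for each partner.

Becker: $935,950; Vance: $288,000; Ibarra: $1,218,425; Delacroix: $488,200; Ferraro: $289,825

Capital contributed total 1,027,538; profit-interest units total 41.
Combined weights (30% capital contributed + 70% profit-interest units): Becker 0.2906; Vance 0.0894; Ibarra 0.3783; Delacroix 0.1516; Ferraro 0.0900.
Pro-rata amounts: Becker 935,952.61; Vance 288,008.33; Ibarra 1,218,426.33; Delacroix 488,193.30; Ferraro 289,819.43.
At nearest $25: Becker $935,950; Vance $288,000; Ibarra $1,218,425; Delacroix $488,200; Ferraro $289,825. Sum = $3,220,400.
Sum already equals the total — no adjustment.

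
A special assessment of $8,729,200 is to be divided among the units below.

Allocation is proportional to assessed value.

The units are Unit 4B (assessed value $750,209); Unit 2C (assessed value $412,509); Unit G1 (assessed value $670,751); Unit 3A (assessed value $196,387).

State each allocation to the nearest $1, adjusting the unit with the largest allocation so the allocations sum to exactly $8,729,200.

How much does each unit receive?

Total assessed value = 2,029,856.
Raw shares: Unit 4B 750,209/2,029,856 × $8,729,200 = 3,226,201.47; Unit 2C 412,509/2,029,856 × $8,729,200 = 1,773,955.18; Unit G1 670,751/2,029,856 × $8,729,200 = 2,884,500.00; Unit 3A 196,387/2,029,856 × $8,729,200 = 844,543.36.
After rounding ($1): Unit 4B $3,226,201; Unit 2C $1,773,955; Unit G1 $2,884,500; Unit 3A $844,543. Sum = $8,729,199.
Difference $8,729,200 − $8,729,199 = +$1 applied to largest allocation (Unit 4B): Unit 4B becomes $3,226,202.

Unit 4B: $3,226,202 · Unit 2C: $1,773,955 · Unit G1: $2,884,500 · Unit 3A: $844,543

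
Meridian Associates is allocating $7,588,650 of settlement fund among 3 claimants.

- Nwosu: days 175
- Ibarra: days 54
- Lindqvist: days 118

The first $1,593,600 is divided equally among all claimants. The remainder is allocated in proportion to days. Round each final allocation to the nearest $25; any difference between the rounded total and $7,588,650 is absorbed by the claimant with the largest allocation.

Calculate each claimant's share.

First tranche $1,593,600 split equally: $531,200 each.
Remainder $5,995,050 by days (total 347): Nwosu 3,023,440.20 → $3,023,450; Ibarra 932,947.26 → $932,950; Lindqvist 2,038,662.54 → $2,038,675.
Rounding difference −$25 on remainder applied to Nwosu.
Totals: Nwosu $531,200 + $3,023,425 = $3,554,625; Ibarra $531,200 + $932,950 = $1,464,150; Lindqvist $531,200 + $2,038,675 = $2,569,875.

Nwosu: $3,554,625 · Ibarra: $1,464,150 · Lindqvist: $2,569,875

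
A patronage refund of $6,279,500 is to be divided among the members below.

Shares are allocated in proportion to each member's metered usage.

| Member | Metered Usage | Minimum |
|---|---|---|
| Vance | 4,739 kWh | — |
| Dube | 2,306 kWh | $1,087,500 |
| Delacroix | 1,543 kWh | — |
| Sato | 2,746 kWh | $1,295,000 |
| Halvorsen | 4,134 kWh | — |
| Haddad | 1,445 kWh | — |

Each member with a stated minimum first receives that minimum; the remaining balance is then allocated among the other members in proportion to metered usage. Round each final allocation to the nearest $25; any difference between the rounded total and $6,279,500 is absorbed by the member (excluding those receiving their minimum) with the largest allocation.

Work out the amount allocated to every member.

Minimums first: Dube $1,087,500; Sato $1,295,000. Residual $3,897,000.
Residual split over remaining metered usage 11,861: Vance 1,557,025.80 → $1,557,025; Delacroix 506,961.55 → $506,950; Halvorsen 1,358,249.56 → $1,358,250; Haddad 474,763.09 → $474,775.

Vance: $1,557,025 | Dube: $1,087,500 | Delacroix: $506,950 | Sato: $1,295,000 | Halvorsen: $1,358,250 | Haddad: $474,775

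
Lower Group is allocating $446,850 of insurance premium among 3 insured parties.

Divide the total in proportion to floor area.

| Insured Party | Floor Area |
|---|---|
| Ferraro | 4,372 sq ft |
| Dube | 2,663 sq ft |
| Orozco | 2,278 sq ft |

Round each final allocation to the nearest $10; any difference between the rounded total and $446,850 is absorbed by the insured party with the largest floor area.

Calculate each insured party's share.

Floor area total: 9,313.
Proportional shares: Ferraro 4,372/9,313 × $446,850 = 209,774.32; Dube 2,663/9,313 × $446,850 = 127,774.25; Orozco 2,278/9,313 × $446,850 = 109,301.44.
At nearest $10: Ferraro $209,770; Dube $127,770; Orozco $109,300. Sum = $446,840.
Difference $446,850 − $446,840 = +$10 applied to largest floor area (Ferraro): Ferraro becomes $209,780.

Ferraro: $209,780; Dube: $127,770; Orozco: $109,300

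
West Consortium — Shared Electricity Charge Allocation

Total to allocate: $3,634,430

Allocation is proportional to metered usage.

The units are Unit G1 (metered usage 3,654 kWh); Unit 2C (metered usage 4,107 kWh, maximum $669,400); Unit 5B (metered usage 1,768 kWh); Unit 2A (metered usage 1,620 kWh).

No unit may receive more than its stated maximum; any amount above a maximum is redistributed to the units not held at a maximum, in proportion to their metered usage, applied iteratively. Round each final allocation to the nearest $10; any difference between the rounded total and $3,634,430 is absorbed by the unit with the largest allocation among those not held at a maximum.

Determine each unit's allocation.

Combined metered usage = 11,149.
Pro-rata shares before constraints: Unit G1 1,191,156.81; Unit 2C 1,338,828.95; Unit 5B 576,345.16; Unit 2A 528,099.08.
Cap binds for Unit 2C ($669,400); residual $2,965,030 reallocated over remaining metered usage 7,042.
Redistributed shares: Unit G1 1,538,514.57 → $1,538,510; Unit 5B 744,415.37 → $744,420; Unit 2A 682,100.06 → $682,100.

Unit G1: $1,538,510; Unit 2C: $669,400; Unit 5B: $744,420; Unit 2A: $682,100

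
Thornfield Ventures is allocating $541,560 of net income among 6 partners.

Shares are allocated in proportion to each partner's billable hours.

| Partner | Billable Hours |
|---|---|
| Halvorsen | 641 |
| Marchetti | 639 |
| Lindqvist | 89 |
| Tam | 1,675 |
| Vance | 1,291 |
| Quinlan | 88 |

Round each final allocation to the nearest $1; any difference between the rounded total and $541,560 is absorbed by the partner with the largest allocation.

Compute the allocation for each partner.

Combined billable hours = 4,423.
Pro-rata amounts: Halvorsen 641/4,423 × $541,560 = 78,485.18; Marchetti 639/4,423 × $541,560 = 78,240.30; Lindqvist 89/4,423 × $541,560 = 10,897.32; Tam 1,675/4,423 × $541,560 = 205,089.98; Vance 1,291/4,423 × $541,560 = 158,072.34; Quinlan 88/4,423 × $541,560 = 10,774.88.
At nearest $1: Halvorsen $78,485; Marchetti $78,240; Lindqvist $10,897; Tam $205,090; Vance $158,072; Quinlan $10,775. Sum = $541,559.
Difference $541,560 − $541,559 = +$1 applied to largest allocation (Tam): Tam becomes $205,091.

Halvorsen: $78,485 · Marchetti: $78,240 · Lindqvist: $10,897 · Tam: $205,091 · Vance: $158,072 · Quinlan: $10,775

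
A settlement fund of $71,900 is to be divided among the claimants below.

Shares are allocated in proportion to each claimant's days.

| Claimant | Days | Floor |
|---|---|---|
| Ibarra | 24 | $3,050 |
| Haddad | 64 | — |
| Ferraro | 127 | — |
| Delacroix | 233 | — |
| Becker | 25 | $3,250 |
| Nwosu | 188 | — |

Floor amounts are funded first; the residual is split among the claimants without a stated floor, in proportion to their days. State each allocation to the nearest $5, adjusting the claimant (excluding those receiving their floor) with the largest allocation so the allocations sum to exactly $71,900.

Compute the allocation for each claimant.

Fund the minimums — Ibarra $3,050; Becker $3,250. Remaining pool $65,600.
Remaining pool split over remaining days 612: Haddad 6,860.13 → $6,860; Ferraro 13,613.07 → $13,615; Delacroix 24,975.16 → $24,975; Nwosu 20,151.63 → $20,150.

Ibarra: $3,050; Haddad: $6,860; Ferraro: $13,615; Delacroix: $24,975; Becker: $3,250; Nwosu: $20,150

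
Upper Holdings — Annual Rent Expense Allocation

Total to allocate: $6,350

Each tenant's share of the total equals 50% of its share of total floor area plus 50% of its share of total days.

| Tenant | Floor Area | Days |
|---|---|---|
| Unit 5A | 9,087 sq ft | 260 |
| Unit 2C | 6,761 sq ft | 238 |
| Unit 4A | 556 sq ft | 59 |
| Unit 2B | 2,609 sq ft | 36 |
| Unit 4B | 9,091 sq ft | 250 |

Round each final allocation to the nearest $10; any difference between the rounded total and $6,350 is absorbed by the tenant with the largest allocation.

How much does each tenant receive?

Unit 5A: $2,000 | Unit 2C: $1,660 | Unit 4A: $290 | Unit 2B: $430 | Unit 4B: $1,970

Totals — floor area 28,104, days 843.
Blended shares (50% floor area + 50% days): Unit 5A 0.3159; Unit 2C 0.2614; Unit 4A 0.0449; Unit 2B 0.0678; Unit 4B 0.3100.
Pro-rata amounts: Unit 5A 2,005.83; Unit 2C 1,660.19; Unit 4A 285.03; Unit 2B 430.33; Unit 4B 1,968.62.
At nearest $10: Unit 5A $2,010; Unit 2C $1,660; Unit 4A $290; Unit 2B $430; Unit 4B $1,970. Sum = $6,360.
Difference $6,350 − $6,360 = −$10 applied to largest allocation (Unit 5A): Unit 5A becomes $2,000.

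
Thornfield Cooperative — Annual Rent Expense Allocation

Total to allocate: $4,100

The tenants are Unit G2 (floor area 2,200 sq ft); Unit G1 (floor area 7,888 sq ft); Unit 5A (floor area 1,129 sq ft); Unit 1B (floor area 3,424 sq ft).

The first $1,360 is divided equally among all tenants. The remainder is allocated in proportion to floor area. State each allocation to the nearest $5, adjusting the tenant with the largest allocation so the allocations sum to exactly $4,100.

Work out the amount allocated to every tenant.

Unit G2: $750 · Unit G1: $1,820 · Unit 5A: $550 · Unit 1B: $980

$1,360 shared equally gives $340 per tenant.
Remainder $2,740 by floor area (total 14,641): Unit G2 411.72 → $410; Unit G1 1,476.21 → $1,475; Unit 5A 211.29 → $210; Unit 1B 640.79 → $640.
Rounding difference +$5 on remainder applied to Unit G1.
Totals: Unit G2 $340 + $410 = $750; Unit G1 $340 + $1,480 = $1,820; Unit 5A $340 + $210 = $550; Unit 1B $340 + $640 = $980.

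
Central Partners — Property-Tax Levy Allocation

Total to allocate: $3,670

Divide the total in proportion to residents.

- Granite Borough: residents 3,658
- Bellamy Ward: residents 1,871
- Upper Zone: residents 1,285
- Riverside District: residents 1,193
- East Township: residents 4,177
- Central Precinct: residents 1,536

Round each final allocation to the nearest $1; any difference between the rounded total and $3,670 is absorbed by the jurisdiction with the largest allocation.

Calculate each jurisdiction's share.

Sum of residents: 13,720.
Raw shares: Granite Borough 3,658/13,720 × $3,670 = 978.49; Bellamy Ward 1,871/13,720 × $3,670 = 500.48; Upper Zone 1,285/13,720 × $3,670 = 343.73; Riverside District 1,193/13,720 × $3,670 = 319.12; East Township 4,177/13,720 × $3,670 = 1,117.32; Central Precinct 1,536/13,720 × $3,670 = 410.87.
Rounded to nearest $1: Granite Borough $978; Bellamy Ward $500; Upper Zone $344; Riverside District $319; East Township $1,117; Central Precinct $411. Sum = $3,669.
Difference $3,670 − $3,669 = +$1 applied to largest allocation (East Township): East Township becomes $1,118.

Granite Borough: $978 · Bellamy Ward: $500 · Upper Zone: $344 · Riverside District: $319 · East Township: $1,118 · Central Precinct: $411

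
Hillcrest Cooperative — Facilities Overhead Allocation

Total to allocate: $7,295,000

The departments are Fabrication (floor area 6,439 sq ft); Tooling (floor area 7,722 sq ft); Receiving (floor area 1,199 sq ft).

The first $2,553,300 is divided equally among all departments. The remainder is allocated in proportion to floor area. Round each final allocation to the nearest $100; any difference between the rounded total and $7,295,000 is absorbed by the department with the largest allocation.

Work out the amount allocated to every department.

Fabrication: $2,838,800; Tooling: $3,235,000; Receiving: $1,221,200

Equal tier: $2,553,300 ÷ 3 = $851,100 apiece.
Remainder $4,741,700 by floor area (total 15,360): Fabrication 1,987,747.81 → $1,987,700; Tooling 2,383,815.59 → $2,383,800; Receiving 370,136.61 → $370,100.
Rounding difference +$100 on remainder applied to Tooling.
Totals: Fabrication $851,100 + $1,987,700 = $2,838,800; Tooling $851,100 + $2,383,900 = $3,235,000; Receiving $851,100 + $370,100 = $1,221,200.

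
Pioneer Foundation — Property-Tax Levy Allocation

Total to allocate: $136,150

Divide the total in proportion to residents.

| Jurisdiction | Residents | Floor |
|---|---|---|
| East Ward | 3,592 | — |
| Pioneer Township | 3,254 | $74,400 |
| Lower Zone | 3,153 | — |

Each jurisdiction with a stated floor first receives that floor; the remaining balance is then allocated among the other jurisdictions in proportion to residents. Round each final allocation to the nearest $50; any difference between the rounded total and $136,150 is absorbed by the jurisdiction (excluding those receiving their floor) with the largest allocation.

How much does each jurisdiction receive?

East Ward: $32,900 | Pioneer Township: $74,400 | Lower Zone: $28,850

Guaranteed amounts: Pioneer Township $74,400. Residual $61,750.
Residual split over remaining residents 6,745: East Ward 32,884.51 → $32,900; Lower Zone 28,865.49 → $28,850.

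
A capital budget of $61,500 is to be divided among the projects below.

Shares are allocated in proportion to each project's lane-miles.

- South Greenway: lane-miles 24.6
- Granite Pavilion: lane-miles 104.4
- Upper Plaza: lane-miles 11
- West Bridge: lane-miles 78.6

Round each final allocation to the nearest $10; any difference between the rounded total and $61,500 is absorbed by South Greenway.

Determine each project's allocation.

Total lane-miles = 218.6.
Unrounded shares: South Greenway 24.6/218.6 × $61,500 = 6,920.86; Granite Pavilion 104.4/218.6 × $61,500 = 29,371.45; Upper Plaza 11/218.6 × $61,500 = 3,094.69; West Bridge 78.6/218.6 × $61,500 = 22,112.99.
After rounding ($10): South Greenway $6,920; Granite Pavilion $29,370; Upper Plaza $3,090; West Bridge $22,110. Sum = $61,490.
Difference $61,500 − $61,490 = +$10 applied to South Greenway: South Greenway becomes $6,930.

South Greenway: $6,930 | Granite Pavilion: $29,370 | Upper Plaza: $3,090 | West Bridge: $22,110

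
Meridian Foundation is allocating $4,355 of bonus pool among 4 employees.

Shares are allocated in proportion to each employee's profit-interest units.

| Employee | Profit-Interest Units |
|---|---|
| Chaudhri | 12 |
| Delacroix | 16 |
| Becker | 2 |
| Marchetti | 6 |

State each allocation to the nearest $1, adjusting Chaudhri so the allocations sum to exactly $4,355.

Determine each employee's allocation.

Combined profit-interest units = 36.
Pro-rata amounts: Chaudhri 12/36 × $4,355 = 1,451.67; Delacroix 16/36 × $4,355 = 1,935.56; Becker 2/36 × $4,355 = 241.94; Marchetti 6/36 × $4,355 = 725.83.
At nearest $1: Chaudhri $1,452; Delacroix $1,936; Becker $242; Marchetti $726. Sum = $4,356.
Difference $4,355 − $4,356 = −$1 applied to Chaudhri: Chaudhri becomes $1,451.

Chaudhri: $1,451 | Delacroix: $1,936 | Becker: $242 | Marchetti: $726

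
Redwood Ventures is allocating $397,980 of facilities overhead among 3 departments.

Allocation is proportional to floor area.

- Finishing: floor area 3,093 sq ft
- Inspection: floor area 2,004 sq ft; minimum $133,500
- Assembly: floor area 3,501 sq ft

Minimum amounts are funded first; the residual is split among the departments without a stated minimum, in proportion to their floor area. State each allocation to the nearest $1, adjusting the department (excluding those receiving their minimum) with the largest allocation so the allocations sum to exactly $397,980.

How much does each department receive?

Finishing: $124,058; Inspection: $133,500; Assembly: $140,422

Minimums first: Inspection $133,500. Remaining pool $264,480.
Remaining pool split over remaining floor area 6,594: Finishing 124,057.73 → $124,058; Assembly 140,422.27 → $140,422.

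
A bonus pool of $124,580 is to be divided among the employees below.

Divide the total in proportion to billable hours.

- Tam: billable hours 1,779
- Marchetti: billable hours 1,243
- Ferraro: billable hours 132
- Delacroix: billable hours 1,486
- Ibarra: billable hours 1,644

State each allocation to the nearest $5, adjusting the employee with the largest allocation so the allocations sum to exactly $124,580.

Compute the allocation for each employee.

Tam: $35,275 | Marchetti: $24,640 | Ferraro: $2,615 | Delacroix: $29,460 | Ibarra: $32,590

Billable hours total: 6,284.
Pro-rata amounts: Tam 1,779/6,284 × $124,580 = 35,268.59; Marchetti 1,243/6,284 × $124,580 = 24,642.42; Ferraro 132/6,284 × $124,580 = 2,616.89; Delacroix 1,486/6,284 × $124,580 = 29,459.88; Ibarra 1,644/6,284 × $124,580 = 32,592.22.
After rounding ($5): Tam $35,270; Marchetti $24,640; Ferraro $2,615; Delacroix $29,460; Ibarra $32,590. Sum = $124,575.
Difference $124,580 − $124,575 = +$5 applied to largest allocation (Tam): Tam becomes $35,275.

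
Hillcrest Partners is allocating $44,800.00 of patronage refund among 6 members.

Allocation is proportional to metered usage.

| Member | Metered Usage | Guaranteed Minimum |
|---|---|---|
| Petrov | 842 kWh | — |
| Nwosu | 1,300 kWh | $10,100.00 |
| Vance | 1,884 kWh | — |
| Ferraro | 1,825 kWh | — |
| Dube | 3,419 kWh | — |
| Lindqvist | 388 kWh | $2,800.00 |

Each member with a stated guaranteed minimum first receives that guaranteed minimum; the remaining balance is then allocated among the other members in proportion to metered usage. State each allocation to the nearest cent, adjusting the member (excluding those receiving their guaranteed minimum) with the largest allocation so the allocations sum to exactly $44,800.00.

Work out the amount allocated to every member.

Fund the minimums — Nwosu $10,100.00; Lindqvist $2,800.00. Remaining pool $31,900.00.
Remaining pool split over remaining metered usage 7,970: Petrov 3,370.1129 → $3,370.11; Vance 7,540.7277 → $7,540.73; Ferraro 7,304.5797 → $7,304.58; Dube 13,684.5797 → $13,684.58.

Petrov: $3,370.11 | Nwosu: $10,100.00 | Vance: $7,540.73 | Ferraro: $7,304.58 | Dube: $13,684.58 | Lindqvist: $2,800.00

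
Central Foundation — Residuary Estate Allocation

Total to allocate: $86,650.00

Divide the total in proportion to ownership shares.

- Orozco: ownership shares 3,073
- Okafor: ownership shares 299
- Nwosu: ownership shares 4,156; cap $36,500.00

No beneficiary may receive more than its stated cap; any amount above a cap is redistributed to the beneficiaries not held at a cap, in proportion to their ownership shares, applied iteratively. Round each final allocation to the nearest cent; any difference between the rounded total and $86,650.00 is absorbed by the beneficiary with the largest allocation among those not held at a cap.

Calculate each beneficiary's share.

Sum of ownership shares: 7,528.
Proportional shares (ignoring caps): Orozco 35,371.3403; Okafor 3,441.5980; Nwosu 47,837.0616.
Capped: Nwosu ($36,500.00); residual $50,150.00 reallocated over remaining ownership shares 3,372.
Remaining shares: Orozco 45,703.1287 → $45,703.13; Okafor 4,446.8713 → $4,446.87.

Orozco: $45,703.13 · Okafor: $4,446.87 · Nwosu: $36,500.00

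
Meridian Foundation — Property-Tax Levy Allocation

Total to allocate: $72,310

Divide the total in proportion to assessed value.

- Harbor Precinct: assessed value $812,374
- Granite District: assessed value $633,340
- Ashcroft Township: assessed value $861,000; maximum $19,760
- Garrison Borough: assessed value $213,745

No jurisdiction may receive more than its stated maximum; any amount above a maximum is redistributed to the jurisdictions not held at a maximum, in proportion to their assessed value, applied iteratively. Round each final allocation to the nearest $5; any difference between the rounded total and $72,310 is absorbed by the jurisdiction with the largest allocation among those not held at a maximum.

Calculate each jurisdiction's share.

Sum of assessed value: 2,520,459.
Pro-rata shares before constraints: Harbor Precinct 23,306.38; Granite District 18,170.03; Ashcroft Township 24,701.42; Garrison Borough 6,132.18.
Cap binds for Ashcroft Township ($19,760); remaining pool $52,550 reallocated over remaining assessed value 1,659,459.
Redistributed shares: Harbor Precinct 25,725.40 → $25,725; Granite District 20,055.94 → $20,055; Garrison Borough 6,768.65 → $6,770.

Harbor Precinct: $25,725 | Granite District: $20,055 | Ashcroft Township: $19,760 | Garrison Borough: $6,770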